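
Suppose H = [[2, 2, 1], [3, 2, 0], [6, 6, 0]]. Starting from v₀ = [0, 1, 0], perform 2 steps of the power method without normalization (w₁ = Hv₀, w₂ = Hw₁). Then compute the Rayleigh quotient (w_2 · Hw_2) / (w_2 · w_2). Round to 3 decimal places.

λ ≈ 5.830

w1 = Hv₀ = (2, 2, 6)
w2 = Hw1 = (14, 10, 24)
Hw2 = (72, 62, 144)
w2·Hw2 = 14·72 + 10·62 + 24·144 = 5084; w2·w2 = 14·14 + 10·10 + 24·24 = 872
λ ≈ 5084/872 = 5.830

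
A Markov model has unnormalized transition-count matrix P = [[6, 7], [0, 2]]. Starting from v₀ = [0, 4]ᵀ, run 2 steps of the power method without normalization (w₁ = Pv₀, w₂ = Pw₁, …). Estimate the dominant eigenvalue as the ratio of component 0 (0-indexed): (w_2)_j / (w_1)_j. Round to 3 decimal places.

8.000

w1 = Pv₀ = (28, 8)
w2 = Pw1 = (224, 16)
Ratio at component: 224 / 28 = 8.000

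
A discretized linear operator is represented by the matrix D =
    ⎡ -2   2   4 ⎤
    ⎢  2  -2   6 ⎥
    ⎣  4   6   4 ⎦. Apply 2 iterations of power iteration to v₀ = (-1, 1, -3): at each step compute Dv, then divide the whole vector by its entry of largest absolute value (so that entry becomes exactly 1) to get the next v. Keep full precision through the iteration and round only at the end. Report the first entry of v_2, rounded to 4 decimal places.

Dv0 = (-8.00000, -22.00000, -10.00000); divide by -22.00000 → v1 = (0.36364, 1.00000, 0.45455)
Dv1 = (3.09091, 1.45455, 9.27273); divide by 9.27273 → v2 = (0.33333, 0.15686, 1.00000)
Requested entry of v2: -68/-204 = 0.3333

0.3333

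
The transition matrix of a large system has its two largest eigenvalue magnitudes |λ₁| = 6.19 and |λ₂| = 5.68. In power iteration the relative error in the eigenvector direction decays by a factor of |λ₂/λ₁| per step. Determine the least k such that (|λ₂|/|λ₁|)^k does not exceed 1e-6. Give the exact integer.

|λ₂/λ₁| = 5.68/6.19 = 0.91761
Need k ≥ ln(1e-6) / ln(0.91761) = -13.8155 / -0.0860 ≈ 160.676
Smallest integer k satisfying the bound: 161

161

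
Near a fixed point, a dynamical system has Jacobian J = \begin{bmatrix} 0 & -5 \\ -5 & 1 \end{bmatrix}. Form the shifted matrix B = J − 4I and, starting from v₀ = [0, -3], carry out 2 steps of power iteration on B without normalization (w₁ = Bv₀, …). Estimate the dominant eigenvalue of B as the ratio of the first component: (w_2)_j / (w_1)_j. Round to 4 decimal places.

-7.0000

B = J − 4I has rows (-4, -5); (-5, -3)
w1 = Bv₀ = ((-4)·0 + (-5)·(-3); (-5)·0 + (-3)·(-3)) = (15, 9)
w2 = Bw1 = ((-4)·15 + (-5)·9; (-5)·15 + (-3)·9) = (-105, -102)
Ratio: -105/15 = -7.0000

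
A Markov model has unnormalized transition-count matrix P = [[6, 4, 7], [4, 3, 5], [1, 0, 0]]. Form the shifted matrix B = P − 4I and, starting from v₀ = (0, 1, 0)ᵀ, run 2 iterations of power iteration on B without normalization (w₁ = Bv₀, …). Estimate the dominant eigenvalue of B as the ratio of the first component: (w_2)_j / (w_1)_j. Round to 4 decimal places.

μ ≈ 1.0000

B = P − 4I has rows (2, 4, 7); (4, -1, 5); (1, 0, -4)
w1 = Bv₀ = (4, -1, 0)
w2 = Bw1 = (4, 17, 4)
Ratio: 4/4 = 1.0000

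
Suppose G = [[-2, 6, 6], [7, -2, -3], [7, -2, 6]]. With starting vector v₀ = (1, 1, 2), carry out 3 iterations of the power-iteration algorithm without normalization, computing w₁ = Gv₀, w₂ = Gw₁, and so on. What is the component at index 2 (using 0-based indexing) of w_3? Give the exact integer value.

1618

w1 = Gv₀ = (16, -1, 17)
w2 = Gw1 = (64, 63, 216)
w3 = Gw2 = (1546, -326, 1618)
The requested component of w3 is 1618.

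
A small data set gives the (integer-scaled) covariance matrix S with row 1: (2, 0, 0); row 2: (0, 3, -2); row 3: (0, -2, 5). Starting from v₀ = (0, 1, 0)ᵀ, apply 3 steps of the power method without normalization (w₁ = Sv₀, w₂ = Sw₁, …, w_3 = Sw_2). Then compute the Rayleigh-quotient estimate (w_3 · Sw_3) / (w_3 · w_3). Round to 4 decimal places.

6.2301

w1 = Sv₀ = (2·0 + 0·1 + 0·0; 0·0 + 3·1 + (-2)·0; 0·0 + (-2)·1 + 5·0) = (0, 3, -2)
w2 = Sw1 = (2·0 + 0·3 + 0·(-2); 0·0 + 3·3 + (-2)·(-2); 0·0 + (-2)·3 + 5·(-2)) = (0, 13, -16)
w3 = Sw2 = (0, 71, -106)
Sw3 = (0, 425, -672)
w3·Sw3 = 0·0 + 71·425 + (-106)·(-672) = 101407; w3·w3 = 0·0 + 71·71 + (-106)·(-106) = 16277
λ ≈ 101407/16277 = 6.2301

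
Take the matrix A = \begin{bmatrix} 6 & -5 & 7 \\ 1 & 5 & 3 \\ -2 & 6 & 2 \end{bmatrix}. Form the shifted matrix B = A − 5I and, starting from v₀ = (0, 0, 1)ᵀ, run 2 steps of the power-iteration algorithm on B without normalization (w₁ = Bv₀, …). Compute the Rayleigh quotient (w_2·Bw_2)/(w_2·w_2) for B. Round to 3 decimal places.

B = A − 5I has rows (1, -5, 7); (1, 0, 3); (-2, 6, -3)
w1 = Bv₀ = (1·0 + (-5)·0 + 7·1; 1·0 + 0·0 + 3·1; (-2)·0 + 6·0 + (-3)·1) = (7, 3, -3)
w2 = Bw1 = (1·7 + (-5)·3 + 7·(-3); 1·7 + 0·3 + 3·(-3); (-2)·7 + 6·3 + (-3)·(-3)) = (-29, -2, 13)
Bw2 = (72, 10, 7)
w2·Bw2 = -2017; w2·w2 = 1014; μ ≈ -2017/1014 = -1.989

μ ≈ -1.989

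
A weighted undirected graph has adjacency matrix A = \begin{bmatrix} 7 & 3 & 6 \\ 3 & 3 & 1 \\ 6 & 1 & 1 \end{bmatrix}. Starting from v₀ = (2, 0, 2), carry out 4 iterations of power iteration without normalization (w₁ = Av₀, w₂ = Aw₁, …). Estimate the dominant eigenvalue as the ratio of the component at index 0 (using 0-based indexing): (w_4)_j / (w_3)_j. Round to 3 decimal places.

11.757

w1 = Av₀ = (26, 8, 14)
w2 = Aw1 = (290, 116, 178)
w3 = Aw2 = (3446, 1396, 2034)
w4 = Aw3 = (40514, 16560, 24106)
Ratio at component: 40514 / 3446 = 11.757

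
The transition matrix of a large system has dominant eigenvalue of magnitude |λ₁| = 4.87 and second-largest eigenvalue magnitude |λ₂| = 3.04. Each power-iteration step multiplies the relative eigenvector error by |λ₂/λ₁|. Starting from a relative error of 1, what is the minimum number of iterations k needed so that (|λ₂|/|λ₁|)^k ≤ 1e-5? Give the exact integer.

25

|λ₂/λ₁| = 3.04/4.87 = 0.62423
Need k ≥ ln(1e-5) / ln(0.62423) = -11.5129 / -0.4712 ≈ 24.431
Smallest integer k satisfying the bound: 25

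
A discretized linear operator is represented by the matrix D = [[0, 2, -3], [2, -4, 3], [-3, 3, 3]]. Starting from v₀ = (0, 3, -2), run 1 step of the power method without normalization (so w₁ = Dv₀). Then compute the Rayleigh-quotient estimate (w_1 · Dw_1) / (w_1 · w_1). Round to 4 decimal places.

λ ≈ -5.6038

w1 = Dv₀ = (12, -18, 3)
Dw1 = (-45, 105, -81)
w1·Dw1 = 12·(-45) + (-18)·105 + 3·(-81) = -2673; w1·w1 = 12·12 + (-18)·(-18) + 3·3 = 477
λ ≈ -2673/477 = -5.6038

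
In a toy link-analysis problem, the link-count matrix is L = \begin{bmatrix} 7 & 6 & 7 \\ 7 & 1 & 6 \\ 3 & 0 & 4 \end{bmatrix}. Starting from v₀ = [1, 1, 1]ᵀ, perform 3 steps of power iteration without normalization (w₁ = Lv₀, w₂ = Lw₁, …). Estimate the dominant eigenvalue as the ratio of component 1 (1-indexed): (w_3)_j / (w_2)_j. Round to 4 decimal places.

w1 = Lv₀ = (20, 14, 7)
w2 = Lw1 = (273, 196, 88)
w3 = Lw2 = (3703, 2635, 1171)
Ratio at component: 3703 / 273 = 13.5641

13.5641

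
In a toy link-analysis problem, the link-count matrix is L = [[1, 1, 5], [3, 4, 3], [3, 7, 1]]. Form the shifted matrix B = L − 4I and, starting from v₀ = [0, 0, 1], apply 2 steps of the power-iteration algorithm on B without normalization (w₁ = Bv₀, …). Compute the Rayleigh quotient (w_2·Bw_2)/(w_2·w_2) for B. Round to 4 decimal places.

-5.7097

B = L − 4I has rows (-3, 1, 5); (3, 0, 3); (3, 7, -3)
w1 = Bv₀ = ((-3)·0 + 1·0 + 5·1; 3·0 + 0·0 + 3·1; 3·0 + 7·0 + (-3)·1) = (5, 3, -3)
w2 = Bw1 = ((-3)·5 + 1·3 + 5·(-3); 3·5 + 0·3 + 3·(-3); 3·5 + 7·3 + (-3)·(-3)) = (-27, 6, 45)
Bw2 = (312, 54, -174)
w2·Bw2 = -15930; w2·w2 = 2790; μ ≈ -15930/2790 = -5.7097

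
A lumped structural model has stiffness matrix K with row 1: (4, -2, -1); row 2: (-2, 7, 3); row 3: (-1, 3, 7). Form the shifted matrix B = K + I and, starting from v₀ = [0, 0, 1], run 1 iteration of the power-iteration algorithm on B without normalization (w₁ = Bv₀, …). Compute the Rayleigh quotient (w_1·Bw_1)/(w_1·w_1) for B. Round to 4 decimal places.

10.2838

B = K + I has rows (5, -2, -1); (-2, 8, 3); (-1, 3, 8)
w1 = Bv₀ = (5·0 + (-2)·0 + (-1)·1; (-2)·0 + 8·0 + 3·1; (-1)·0 + 3·0 + 8·1) = (-1, 3, 8)
Bw1 = (-19, 50, 74)
w1·Bw1 = 761; w1·w1 = 74; μ ≈ 761/74 = 10.2838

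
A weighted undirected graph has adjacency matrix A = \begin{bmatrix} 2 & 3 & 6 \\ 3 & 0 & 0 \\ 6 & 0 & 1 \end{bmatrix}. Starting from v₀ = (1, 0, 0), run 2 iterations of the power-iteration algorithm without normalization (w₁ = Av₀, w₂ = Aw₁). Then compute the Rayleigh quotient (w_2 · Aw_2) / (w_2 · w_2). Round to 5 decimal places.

w1 = Av₀ = (2·1 + 3·0 + 6·0; 3·1 + 0·0 + 0·0; 6·1 + 0·0 + 1·0) = (2, 3, 6)
w2 = Aw1 = (2·2 + 3·3 + 6·6; 3·2 + 0·3 + 0·6; 6·2 + 0·3 + 1·6) = (49, 6, 18)
Aw2 = (224, 147, 312)
w2·Aw2 = 49·224 + 6·147 + 18·312 = 17474; w2·w2 = 49·49 + 6·6 + 18·18 = 2761
λ ≈ 17474/2761 = 6.32887

λ ≈ 6.32887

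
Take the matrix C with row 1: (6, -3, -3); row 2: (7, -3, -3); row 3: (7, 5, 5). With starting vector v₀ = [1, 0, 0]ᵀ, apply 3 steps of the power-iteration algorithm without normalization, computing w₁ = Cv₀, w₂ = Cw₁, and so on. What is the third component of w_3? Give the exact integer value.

w1 = Cv₀ = (6, 7, 7)
w2 = Cw1 = (-6, 0, 112)
w3 = Cw2 = (-372, -378, 518)
The requested component of w3 is 518.

518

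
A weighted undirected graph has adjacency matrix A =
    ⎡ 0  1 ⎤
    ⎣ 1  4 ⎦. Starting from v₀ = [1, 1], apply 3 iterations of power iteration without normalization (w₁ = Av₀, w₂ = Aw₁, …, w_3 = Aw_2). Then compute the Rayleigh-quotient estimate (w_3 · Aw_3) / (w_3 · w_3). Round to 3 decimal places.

w1 = Av₀ = (0·1 + 1·1; 1·1 + 4·1) = (1, 5)
w2 = Aw1 = (0·1 + 1·5; 1·1 + 4·5) = (5, 21)
w3 = Aw2 = (21, 89)
Aw3 = (89, 377)
w3·Aw3 = 21·89 + 89·377 = 35422; w3·w3 = 21·21 + 89·89 = 8362
λ ≈ 35422/8362 = 4.236

λ ≈ 4.236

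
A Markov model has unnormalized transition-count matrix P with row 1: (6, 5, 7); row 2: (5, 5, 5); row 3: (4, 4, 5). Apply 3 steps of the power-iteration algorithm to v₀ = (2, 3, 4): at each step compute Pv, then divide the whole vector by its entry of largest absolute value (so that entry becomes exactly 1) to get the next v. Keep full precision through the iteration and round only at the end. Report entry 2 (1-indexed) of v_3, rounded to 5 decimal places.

Pv0 = (55.000000, 45.000000, 40.000000); divide by 55.000000 → v1 = (1.000000, 0.818182, 0.727273)
Pv1 = (15.181818, 12.727273, 10.909091); divide by 15.181818 → v2 = (1.000000, 0.838323, 0.718563)
Pv2 = (15.221557, 12.784431, 10.946108); divide by 15.221557 → v3 = (1.000000, 0.839890, 0.719119)
Requested entry of v3: 10675/12710 = 0.83989

0.83989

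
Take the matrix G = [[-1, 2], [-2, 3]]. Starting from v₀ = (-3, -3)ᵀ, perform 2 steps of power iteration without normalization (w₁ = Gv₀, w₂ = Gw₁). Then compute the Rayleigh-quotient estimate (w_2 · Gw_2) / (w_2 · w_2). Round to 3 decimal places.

w1 = Gv₀ = ((-1)·(-3) + 2·(-3); (-2)·(-3) + 3·(-3)) = (-3, -3)
w2 = Gw1 = ((-1)·(-3) + 2·(-3); (-2)·(-3) + 3·(-3)) = (-3, -3)
Gw2 = (-3, -3)
w2·Gw2 = (-3)·(-3) + (-3)·(-3) = 18; w2·w2 = (-3)·(-3) + (-3)·(-3) = 18
λ ≈ 18/18 = 1.000

1.000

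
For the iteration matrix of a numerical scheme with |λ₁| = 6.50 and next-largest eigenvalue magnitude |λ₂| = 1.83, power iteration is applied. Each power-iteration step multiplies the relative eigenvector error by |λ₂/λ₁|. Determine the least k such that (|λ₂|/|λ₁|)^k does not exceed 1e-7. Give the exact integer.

|λ₂/λ₁| = 1.83/6.50 = 0.28154
Need k ≥ ln(1e-7) / ln(0.28154) = -16.1181 / -1.2675 ≈ 12.717
Smallest integer k satisfying the bound: 13

13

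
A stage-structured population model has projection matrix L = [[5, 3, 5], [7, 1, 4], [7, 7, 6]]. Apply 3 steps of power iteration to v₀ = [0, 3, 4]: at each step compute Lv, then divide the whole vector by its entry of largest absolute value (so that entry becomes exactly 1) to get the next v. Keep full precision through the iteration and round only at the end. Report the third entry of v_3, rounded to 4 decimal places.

Lv0 = (29.00000, 19.00000, 45.00000); divide by 45.00000 → v1 = (0.64444, 0.42222, 1.00000)
Lv1 = (9.48889, 8.93333, 13.46667); divide by 13.46667 → v2 = (0.70462, 0.66337, 1.00000)
Lv2 = (10.51320, 9.59571, 15.57591); divide by 15.57591 → v3 = (0.67497, 0.61606, 1.00000)
Requested entry of v3: 9439/9439 = 1.0000

1.0000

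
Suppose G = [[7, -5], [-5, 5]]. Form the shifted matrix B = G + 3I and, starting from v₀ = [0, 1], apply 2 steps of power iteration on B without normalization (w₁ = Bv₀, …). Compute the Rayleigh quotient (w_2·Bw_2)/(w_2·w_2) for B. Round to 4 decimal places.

B = G + 3I has rows (10, -5); (-5, 8)
w1 = Bv₀ = (-5, 8)
w2 = Bw1 = (-90, 89)
Bw2 = (-1345, 1162)
w2·Bw2 = 224468; w2·w2 = 16021; μ ≈ 224468/16021 = 14.0109

μ ≈ 14.0109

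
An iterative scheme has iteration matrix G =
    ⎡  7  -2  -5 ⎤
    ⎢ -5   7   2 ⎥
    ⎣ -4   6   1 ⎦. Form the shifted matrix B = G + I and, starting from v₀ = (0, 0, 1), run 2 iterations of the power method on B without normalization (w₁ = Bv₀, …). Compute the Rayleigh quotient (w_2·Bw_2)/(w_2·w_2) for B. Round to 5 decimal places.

B = G + I has rows (8, -2, -5); (-5, 8, 2); (-4, 6, 2)
w1 = Bv₀ = (8·0 + (-2)·0 + (-5)·1; (-5)·0 + 8·0 + 2·1; (-4)·0 + 6·0 + 2·1) = (-5, 2, 2)
w2 = Bw1 = (8·(-5) + (-2)·2 + (-5)·2; (-5)·(-5) + 8·2 + 2·2; (-4)·(-5) + 6·2 + 2·2) = (-54, 45, 36)
Bw2 = (-702, 702, 558)
w2·Bw2 = 89586; w2·w2 = 6237; μ ≈ 89586/6237 = 14.36364

μ ≈ 14.36364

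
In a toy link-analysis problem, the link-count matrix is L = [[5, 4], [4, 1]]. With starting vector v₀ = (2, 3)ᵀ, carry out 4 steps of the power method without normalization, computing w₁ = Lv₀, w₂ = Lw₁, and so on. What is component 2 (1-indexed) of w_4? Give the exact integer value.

w1 = Lv₀ = (5·2 + 4·3; 4·2 + 1·3) = (22, 11)
w2 = Lw1 = (5·22 + 4·11; 4·22 + 1·11) = (154, 99)
w3 = Lw2 = (1166, 715)
w4 = Lw3 = (8690, 5379)
The requested component of w4 is 5379.

5379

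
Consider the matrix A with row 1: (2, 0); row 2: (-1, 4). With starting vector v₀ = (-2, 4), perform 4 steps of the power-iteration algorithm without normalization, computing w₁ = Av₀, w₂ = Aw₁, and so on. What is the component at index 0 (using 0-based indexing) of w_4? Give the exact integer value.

-32

w1 = Av₀ = (-4, 18)
w2 = Aw1 = (-8, 76)
w3 = Aw2 = (-16, 312)
w4 = Aw3 = (-32, 1264)
The requested component of w4 is -32.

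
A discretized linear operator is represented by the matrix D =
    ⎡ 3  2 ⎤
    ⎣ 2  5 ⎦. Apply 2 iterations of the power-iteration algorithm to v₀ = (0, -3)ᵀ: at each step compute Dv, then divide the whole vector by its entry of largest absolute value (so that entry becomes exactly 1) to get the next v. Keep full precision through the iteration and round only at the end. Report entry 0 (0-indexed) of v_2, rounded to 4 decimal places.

0.5517

Dv0 = (-6.00000, -15.00000); divide by -15.00000 → v1 = (0.40000, 1.00000)
Dv1 = (3.20000, 5.80000); divide by 5.80000 → v2 = (0.55172, 1.00000)
Requested entry of v2: -48/-87 = 0.5517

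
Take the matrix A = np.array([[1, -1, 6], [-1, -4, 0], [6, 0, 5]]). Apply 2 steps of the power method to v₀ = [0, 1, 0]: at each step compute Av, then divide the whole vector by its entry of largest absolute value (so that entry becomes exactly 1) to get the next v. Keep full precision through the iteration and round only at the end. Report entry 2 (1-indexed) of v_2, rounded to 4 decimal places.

Av0 = (-1.00000, -4.00000, 0.00000); divide by -4.00000 → v1 = (0.25000, 1.00000, 0.00000)
Av1 = (-0.75000, -4.25000, 1.50000); divide by -4.25000 → v2 = (0.17647, 1.00000, -0.35294)
Requested entry of v2: 17/17 = 1.0000

1.0000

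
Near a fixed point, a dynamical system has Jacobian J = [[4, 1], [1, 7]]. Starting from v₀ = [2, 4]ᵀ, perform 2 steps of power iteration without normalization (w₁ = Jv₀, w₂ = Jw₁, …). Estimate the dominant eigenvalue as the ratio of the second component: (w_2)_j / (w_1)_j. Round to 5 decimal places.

7.40000

w1 = Jv₀ = (4·2 + 1·4; 1·2 + 7·4) = (12, 30)
w2 = Jw1 = (4·12 + 1·30; 1·12 + 7·30) = (78, 222)
Ratio at component: 222 / 30 = 7.40000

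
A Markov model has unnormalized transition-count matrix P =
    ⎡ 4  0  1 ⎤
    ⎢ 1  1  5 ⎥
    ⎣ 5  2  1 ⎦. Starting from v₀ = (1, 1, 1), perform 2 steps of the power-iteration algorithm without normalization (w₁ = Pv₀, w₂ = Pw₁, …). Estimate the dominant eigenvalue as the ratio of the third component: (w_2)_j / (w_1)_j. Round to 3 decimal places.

w1 = Pv₀ = (5, 7, 8)
w2 = Pw1 = (28, 52, 47)
Ratio at component: 47 / 8 = 5.875

5.875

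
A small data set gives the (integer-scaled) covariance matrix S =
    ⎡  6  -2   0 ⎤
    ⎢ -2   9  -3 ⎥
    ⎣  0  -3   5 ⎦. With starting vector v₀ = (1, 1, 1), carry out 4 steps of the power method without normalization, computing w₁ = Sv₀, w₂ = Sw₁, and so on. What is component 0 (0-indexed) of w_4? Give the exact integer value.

-32

w1 = Sv₀ = (4, 4, 2)
w2 = Sw1 = (16, 22, -2)
w3 = Sw2 = (52, 172, -76)
w4 = Sw3 = (-32, 1672, -896)
The requested component of w4 is -32.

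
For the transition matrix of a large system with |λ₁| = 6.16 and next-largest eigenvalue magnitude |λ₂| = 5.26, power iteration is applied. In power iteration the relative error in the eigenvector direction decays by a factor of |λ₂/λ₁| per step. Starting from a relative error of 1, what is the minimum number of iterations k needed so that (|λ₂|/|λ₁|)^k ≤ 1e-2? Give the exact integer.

|λ₂/λ₁| = 5.26/6.16 = 0.85390
Need k ≥ ln(1e-2) / ln(0.85390) = -4.6052 / -0.1579 ≈ 29.157
Smallest integer k satisfying the bound: 30

30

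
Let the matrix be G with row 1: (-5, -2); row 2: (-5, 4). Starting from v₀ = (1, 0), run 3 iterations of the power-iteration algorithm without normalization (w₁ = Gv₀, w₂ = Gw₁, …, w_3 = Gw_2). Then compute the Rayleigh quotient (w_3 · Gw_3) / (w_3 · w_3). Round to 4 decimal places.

-4.7339

w1 = Gv₀ = ((-5)·1 + (-2)·0; (-5)·1 + 4·0) = (-5, -5)
w2 = Gw1 = ((-5)·(-5) + (-2)·(-5); (-5)·(-5) + 4·(-5)) = (35, 5)
w3 = Gw2 = (-185, -155)
Gw3 = (1235, 305)
w3·Gw3 = (-185)·1235 + (-155)·305 = -275750; w3·w3 = (-185)·(-185) + (-155)·(-155) = 58250
λ ≈ -275750/58250 = -4.7339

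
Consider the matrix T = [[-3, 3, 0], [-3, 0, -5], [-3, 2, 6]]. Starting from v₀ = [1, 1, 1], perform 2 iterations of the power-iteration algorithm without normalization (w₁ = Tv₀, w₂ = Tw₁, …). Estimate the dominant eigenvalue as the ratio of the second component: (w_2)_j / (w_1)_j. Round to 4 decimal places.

w1 = Tv₀ = (0, -8, 5)
w2 = Tw1 = (-24, -25, 14)
Ratio at component: -25 / -8 = 3.1250

λ ≈ 3.1250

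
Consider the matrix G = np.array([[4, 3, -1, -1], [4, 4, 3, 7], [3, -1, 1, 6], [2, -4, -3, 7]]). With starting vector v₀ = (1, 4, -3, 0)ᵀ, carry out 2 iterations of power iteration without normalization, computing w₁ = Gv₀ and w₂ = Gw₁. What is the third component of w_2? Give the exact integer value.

12

w1 = Gv₀ = (19, 11, -4, -5)
w2 = Gw1 = (118, 73, 12, -29)
The requested component of w2 is 12.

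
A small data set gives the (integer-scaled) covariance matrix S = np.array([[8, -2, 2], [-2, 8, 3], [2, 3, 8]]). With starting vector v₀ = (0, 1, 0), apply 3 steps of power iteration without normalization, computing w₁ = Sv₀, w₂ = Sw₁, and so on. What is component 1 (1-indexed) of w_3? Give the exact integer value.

w1 = Sv₀ = (8·0 + (-2)·1 + 2·0; (-2)·0 + 8·1 + 3·0; 2·0 + 3·1 + 8·0) = (-2, 8, 3)
w2 = Sw1 = (8·(-2) + (-2)·8 + 2·3; (-2)·(-2) + 8·8 + 3·3; 2·(-2) + 3·8 + 8·3) = (-26, 77, 44)
w3 = Sw2 = (-274, 800, 531)
The requested component of w3 is -274.

-274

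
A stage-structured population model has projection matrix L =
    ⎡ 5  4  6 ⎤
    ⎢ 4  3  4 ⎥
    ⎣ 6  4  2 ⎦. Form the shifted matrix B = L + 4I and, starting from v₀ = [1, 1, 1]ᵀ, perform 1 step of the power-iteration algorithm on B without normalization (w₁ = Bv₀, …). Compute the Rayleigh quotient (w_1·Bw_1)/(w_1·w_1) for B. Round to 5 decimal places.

μ ≈ 16.87411

B = L + 4I has rows (9, 4, 6); (4, 7, 4); (6, 4, 6)
w1 = Bv₀ = (19, 15, 16)
Bw1 = (327, 245, 270)
w1·Bw1 = 14208; w1·w1 = 842; μ ≈ 14208/842 = 16.87411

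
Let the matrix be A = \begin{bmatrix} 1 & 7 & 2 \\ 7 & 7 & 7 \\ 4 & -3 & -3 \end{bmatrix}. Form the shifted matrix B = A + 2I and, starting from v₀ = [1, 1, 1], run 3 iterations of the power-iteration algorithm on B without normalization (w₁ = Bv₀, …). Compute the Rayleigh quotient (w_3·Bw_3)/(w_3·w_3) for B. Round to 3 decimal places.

13.520

B = A + 2I has rows (3, 7, 2); (7, 9, 7); (4, -3, -1)
w1 = Bv₀ = (3·1 + 7·1 + 2·1; 7·1 + 9·1 + 7·1; 4·1 + (-3)·1 + (-1)·1) = (12, 23, 0)
w2 = Bw1 = (3·12 + 7·23 + 2·0; 7·12 + 9·23 + 7·0; 4·12 + (-3)·23 + (-1)·0) = (197, 291, -21)
w3 = Bw2 = (2586, 3851, -64)
Bw3 = (34587, 52313, -1145)
w3·Bw3 = 290972625; w3·w3 = 21521693; μ ≈ 290972625/21521693 = 13.520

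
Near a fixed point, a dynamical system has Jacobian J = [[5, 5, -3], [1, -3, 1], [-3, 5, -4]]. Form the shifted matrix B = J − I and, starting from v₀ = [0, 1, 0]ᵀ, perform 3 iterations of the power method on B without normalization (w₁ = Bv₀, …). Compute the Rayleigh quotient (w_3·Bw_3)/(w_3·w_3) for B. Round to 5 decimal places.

μ ≈ -7.80045

B = J − I has rows (4, 5, -3); (1, -4, 1); (-3, 5, -5)
w1 = Bv₀ = (4·0 + 5·1 + (-3)·0; 1·0 + (-4)·1 + 1·0; (-3)·0 + 5·1 + (-5)·0) = (5, -4, 5)
w2 = Bw1 = (4·5 + 5·(-4) + (-3)·5; 1·5 + (-4)·(-4) + 1·5; (-3)·5 + 5·(-4) + (-5)·5) = (-15, 26, -60)
w3 = Bw2 = (250, -179, 475)
Bw3 = (-1320, 1441, -4020)
w3·Bw3 = -2497439; w3·w3 = 320166; μ ≈ -2497439/320166 = -7.80045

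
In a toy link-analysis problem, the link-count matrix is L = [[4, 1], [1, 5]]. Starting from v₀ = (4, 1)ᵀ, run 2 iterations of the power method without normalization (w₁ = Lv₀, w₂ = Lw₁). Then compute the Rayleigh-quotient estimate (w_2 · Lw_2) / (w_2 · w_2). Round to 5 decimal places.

5.37031

w1 = Lv₀ = (4·4 + 1·1; 1·4 + 5·1) = (17, 9)
w2 = Lw1 = (4·17 + 1·9; 1·17 + 5·9) = (77, 62)
Lw2 = (370, 387)
w2·Lw2 = 77·370 + 62·387 = 52484; w2·w2 = 77·77 + 62·62 = 9773
λ ≈ 52484/9773 = 5.37031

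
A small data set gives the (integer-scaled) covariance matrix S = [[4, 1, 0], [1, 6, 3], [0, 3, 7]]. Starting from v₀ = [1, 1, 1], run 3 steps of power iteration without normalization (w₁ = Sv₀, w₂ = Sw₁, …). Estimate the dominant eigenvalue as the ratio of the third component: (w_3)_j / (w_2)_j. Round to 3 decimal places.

9.850

w1 = Sv₀ = (4·1 + 1·1 + 0·1; 1·1 + 6·1 + 3·1; 0·1 + 3·1 + 7·1) = (5, 10, 10)
w2 = Sw1 = (4·5 + 1·10 + 0·10; 1·5 + 6·10 + 3·10; 0·5 + 3·10 + 7·10) = (30, 95, 100)
w3 = Sw2 = (215, 900, 985)
Ratio at component: 985 / 100 = 9.850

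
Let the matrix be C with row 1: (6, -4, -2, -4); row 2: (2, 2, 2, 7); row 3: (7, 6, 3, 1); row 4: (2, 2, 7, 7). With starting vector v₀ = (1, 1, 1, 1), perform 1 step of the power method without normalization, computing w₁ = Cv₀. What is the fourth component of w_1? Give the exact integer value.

w1 = Cv₀ = (-4, 13, 17, 18)
The requested component of w1 is 18.

18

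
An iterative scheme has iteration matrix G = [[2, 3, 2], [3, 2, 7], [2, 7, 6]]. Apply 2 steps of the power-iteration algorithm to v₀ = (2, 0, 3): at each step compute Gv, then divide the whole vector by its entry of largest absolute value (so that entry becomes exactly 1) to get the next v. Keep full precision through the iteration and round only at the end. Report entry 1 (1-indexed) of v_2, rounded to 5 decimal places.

0.42522

Gv0 = (10.000000, 27.000000, 22.000000); divide by 27.000000 → v1 = (0.370370, 1.000000, 0.814815)
Gv1 = (5.370370, 8.814815, 12.629630); divide by 12.629630 → v2 = (0.425220, 0.697947, 1.000000)
Requested entry of v2: 145/341 = 0.42522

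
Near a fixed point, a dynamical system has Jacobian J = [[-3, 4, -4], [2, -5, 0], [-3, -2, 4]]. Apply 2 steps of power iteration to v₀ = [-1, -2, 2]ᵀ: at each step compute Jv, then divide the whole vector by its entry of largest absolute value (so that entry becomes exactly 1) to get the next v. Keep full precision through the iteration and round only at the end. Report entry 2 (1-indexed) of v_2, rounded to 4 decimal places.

Jv0 = (-13.00000, 8.00000, 15.00000); divide by 15.00000 → v1 = (-0.86667, 0.53333, 1.00000)
Jv1 = (0.73333, -4.40000, 5.53333); divide by 5.53333 → v2 = (0.13253, -0.79518, 1.00000)
Requested entry of v2: -66/83 = -0.7952

-0.7952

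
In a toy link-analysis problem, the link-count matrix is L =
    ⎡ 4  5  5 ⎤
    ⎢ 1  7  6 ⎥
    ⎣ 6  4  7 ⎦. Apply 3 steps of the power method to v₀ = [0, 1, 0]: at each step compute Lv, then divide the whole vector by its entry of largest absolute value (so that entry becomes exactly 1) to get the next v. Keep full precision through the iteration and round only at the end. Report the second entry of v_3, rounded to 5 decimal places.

0.83358

Lv0 = (5.000000, 7.000000, 4.000000); divide by 7.000000 → v1 = (0.714286, 1.000000, 0.571429)
Lv1 = (10.714286, 11.142857, 12.285714); divide by 12.285714 → v2 = (0.872093, 0.906977, 1.000000)
Lv2 = (13.023256, 13.220930, 15.860465); divide by 15.860465 → v3 = (0.821114, 0.833578, 1.000000)
Requested entry of v3: 1137/1364 = 0.83358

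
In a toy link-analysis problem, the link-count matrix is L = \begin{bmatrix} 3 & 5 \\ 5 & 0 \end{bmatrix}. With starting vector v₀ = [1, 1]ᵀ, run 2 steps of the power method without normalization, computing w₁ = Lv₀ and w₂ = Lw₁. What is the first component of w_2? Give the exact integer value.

49

w1 = Lv₀ = (3·1 + 5·1; 5·1 + 0·1) = (8, 5)
w2 = Lw1 = (3·8 + 5·5; 5·8 + 0·5) = (49, 40)
The requested component of w2 is 49.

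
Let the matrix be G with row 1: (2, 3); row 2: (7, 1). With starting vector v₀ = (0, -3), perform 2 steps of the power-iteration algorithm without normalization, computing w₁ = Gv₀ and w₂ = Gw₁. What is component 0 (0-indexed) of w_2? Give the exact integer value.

-27

w1 = Gv₀ = (-9, -3)
w2 = Gw1 = (-27, -66)
The requested component of w2 is -27.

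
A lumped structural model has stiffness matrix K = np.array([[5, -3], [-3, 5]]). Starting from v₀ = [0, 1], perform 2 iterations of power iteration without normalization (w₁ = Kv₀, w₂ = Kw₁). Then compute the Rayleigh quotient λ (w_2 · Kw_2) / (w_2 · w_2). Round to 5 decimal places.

w1 = Kv₀ = (-3, 5)
w2 = Kw1 = (-30, 34)
Kw2 = (-252, 260)
w2·Kw2 = (-30)·(-252) + 34·260 = 16400; w2·w2 = (-30)·(-30) + 34·34 = 2056
λ ≈ 16400/2056 = 7.97665

7.97665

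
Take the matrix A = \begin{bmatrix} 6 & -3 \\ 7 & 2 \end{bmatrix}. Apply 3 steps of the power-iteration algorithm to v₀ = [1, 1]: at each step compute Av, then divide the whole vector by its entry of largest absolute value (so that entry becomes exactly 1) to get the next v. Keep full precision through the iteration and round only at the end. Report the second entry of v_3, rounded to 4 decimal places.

-0.0877

Av0 = (3.00000, 9.00000); divide by 9.00000 → v1 = (0.33333, 1.00000)
Av1 = (-1.00000, 4.33333); divide by 4.33333 → v2 = (-0.23077, 1.00000)
Av2 = (-4.38462, 0.38462); divide by -4.38462 → v3 = (1.00000, -0.08772)
Requested entry of v3: 15/-171 = -0.0877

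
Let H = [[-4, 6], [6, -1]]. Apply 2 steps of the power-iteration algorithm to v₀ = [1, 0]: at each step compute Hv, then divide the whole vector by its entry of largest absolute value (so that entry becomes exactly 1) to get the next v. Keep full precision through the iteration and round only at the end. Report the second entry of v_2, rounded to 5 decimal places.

-0.57692

Hv0 = (-4.000000, 6.000000); divide by 6.000000 → v1 = (-0.666667, 1.000000)
Hv1 = (8.666667, -5.000000); divide by 8.666667 → v2 = (1.000000, -0.576923)
Requested entry of v2: -30/52 = -0.57692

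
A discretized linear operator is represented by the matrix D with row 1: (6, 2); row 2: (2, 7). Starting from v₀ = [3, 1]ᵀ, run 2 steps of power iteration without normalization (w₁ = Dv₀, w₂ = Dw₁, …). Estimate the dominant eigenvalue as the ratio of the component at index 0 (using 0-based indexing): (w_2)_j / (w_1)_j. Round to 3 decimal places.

w1 = Dv₀ = (6·3 + 2·1; 2·3 + 7·1) = (20, 13)
w2 = Dw1 = (6·20 + 2·13; 2·20 + 7·13) = (146, 131)
Ratio at component: 146 / 20 = 7.300

λ ≈ 7.300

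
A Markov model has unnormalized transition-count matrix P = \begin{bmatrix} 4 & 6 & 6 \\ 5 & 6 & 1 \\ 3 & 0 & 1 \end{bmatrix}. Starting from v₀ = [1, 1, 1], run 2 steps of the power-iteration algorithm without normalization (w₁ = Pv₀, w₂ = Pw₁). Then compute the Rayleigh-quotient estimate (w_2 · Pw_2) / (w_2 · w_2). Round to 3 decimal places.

11.563

w1 = Pv₀ = (16, 12, 4)
w2 = Pw1 = (160, 156, 52)
Pw2 = (1888, 1788, 532)
w2·Pw2 = 160·1888 + 156·1788 + 52·532 = 608672; w2·w2 = 160·160 + 156·156 + 52·52 = 52640
λ ≈ 608672/52640 = 11.563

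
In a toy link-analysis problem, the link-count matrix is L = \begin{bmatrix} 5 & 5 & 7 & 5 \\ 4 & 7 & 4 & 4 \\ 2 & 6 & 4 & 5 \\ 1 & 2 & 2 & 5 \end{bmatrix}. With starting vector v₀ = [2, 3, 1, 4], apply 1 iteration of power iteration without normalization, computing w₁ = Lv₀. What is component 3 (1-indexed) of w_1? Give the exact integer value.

w1 = Lv₀ = (52, 49, 46, 30)
The requested component of w1 is 46.

46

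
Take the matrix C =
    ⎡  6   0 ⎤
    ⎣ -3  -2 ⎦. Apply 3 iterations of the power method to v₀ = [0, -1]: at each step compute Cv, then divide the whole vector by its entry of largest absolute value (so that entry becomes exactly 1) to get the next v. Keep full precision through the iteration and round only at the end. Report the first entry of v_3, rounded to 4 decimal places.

0.0000

Cv0 = (0.00000, 2.00000); divide by 2.00000 → v1 = (0.00000, 1.00000)
Cv1 = (0.00000, -2.00000); divide by -2.00000 → v2 = (0.00000, 1.00000)
Cv2 = (0.00000, -2.00000); divide by -2.00000 → v3 = (0.00000, 1.00000)
Requested entry of v3: 0/8 = 0.0000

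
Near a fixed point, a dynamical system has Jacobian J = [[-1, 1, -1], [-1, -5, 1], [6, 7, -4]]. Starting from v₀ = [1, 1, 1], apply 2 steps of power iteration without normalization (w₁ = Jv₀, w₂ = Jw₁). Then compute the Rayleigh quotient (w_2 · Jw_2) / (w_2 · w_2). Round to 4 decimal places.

w1 = Jv₀ = ((-1)·1 + 1·1 + (-1)·1; (-1)·1 + (-5)·1 + 1·1; 6·1 + 7·1 + (-4)·1) = (-1, -5, 9)
w2 = Jw1 = ((-1)·(-1) + 1·(-5) + (-1)·9; (-1)·(-1) + (-5)·(-5) + 1·9; 6·(-1) + 7·(-5) + (-4)·9) = (-13, 35, -77)
Jw2 = (125, -239, 475)
w2·Jw2 = (-13)·125 + 35·(-239) + (-77)·475 = -46565; w2·w2 = (-13)·(-13) + 35·35 + (-77)·(-77) = 7323
λ ≈ -46565/7323 = -6.3587

λ ≈ -6.3587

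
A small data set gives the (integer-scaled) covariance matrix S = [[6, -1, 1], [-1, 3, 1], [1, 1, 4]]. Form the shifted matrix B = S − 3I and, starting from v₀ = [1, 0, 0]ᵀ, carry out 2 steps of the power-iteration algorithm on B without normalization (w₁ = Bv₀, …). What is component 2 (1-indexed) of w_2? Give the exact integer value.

B = S − 3I has rows (3, -1, 1); (-1, 0, 1); (1, 1, 1)
w1 = Bv₀ = (3, -1, 1)
w2 = Bw1 = (11, -2, 3)
Requested component of w2: -2

-2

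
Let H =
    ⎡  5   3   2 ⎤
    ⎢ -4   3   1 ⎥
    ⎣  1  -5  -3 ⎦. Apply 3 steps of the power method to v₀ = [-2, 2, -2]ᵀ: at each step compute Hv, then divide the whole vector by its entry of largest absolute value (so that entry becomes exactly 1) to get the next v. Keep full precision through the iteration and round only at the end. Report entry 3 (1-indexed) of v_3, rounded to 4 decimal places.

-0.8800

Hv0 = (-8.00000, 12.00000, -6.00000); divide by 12.00000 → v1 = (-0.66667, 1.00000, -0.50000)
Hv1 = (-1.33333, 5.16667, -4.16667); divide by 5.16667 → v2 = (-0.25806, 1.00000, -0.80645)
Hv2 = (0.09677, 3.22581, -2.83871); divide by 3.22581 → v3 = (0.03000, 1.00000, -0.88000)
Requested entry of v3: -176/200 = -0.8800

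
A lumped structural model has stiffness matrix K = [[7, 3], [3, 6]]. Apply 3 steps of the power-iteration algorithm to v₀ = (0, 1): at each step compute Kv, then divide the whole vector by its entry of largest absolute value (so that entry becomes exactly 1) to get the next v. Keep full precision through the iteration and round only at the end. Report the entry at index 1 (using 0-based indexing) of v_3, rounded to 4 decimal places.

Kv0 = (3.00000, 6.00000); divide by 6.00000 → v1 = (0.50000, 1.00000)
Kv1 = (6.50000, 7.50000); divide by 7.50000 → v2 = (0.86667, 1.00000)
Kv2 = (9.06667, 8.60000); divide by 9.06667 → v3 = (1.00000, 0.94853)
Requested entry of v3: 387/408 = 0.9485

0.9485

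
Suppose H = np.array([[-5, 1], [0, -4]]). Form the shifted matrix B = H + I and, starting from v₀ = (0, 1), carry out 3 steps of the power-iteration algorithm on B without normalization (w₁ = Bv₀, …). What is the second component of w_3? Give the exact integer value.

B = H + I has rows (-4, 1); (0, -3)
w1 = Bv₀ = ((-4)·0 + 1·1; 0·0 + (-3)·1) = (1, -3)
w2 = Bw1 = ((-4)·1 + 1·(-3); 0·1 + (-3)·(-3)) = (-7, 9)
w3 = Bw2 = (37, -27)
Requested component of w3: -27

-27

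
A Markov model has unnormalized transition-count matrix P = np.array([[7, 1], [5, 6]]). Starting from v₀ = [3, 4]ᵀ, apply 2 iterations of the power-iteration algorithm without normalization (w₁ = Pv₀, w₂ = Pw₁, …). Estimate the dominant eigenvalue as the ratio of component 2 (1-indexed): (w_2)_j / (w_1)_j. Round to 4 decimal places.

w1 = Pv₀ = (25, 39)
w2 = Pw1 = (214, 359)
Ratio at component: 359 / 39 = 9.2051

λ ≈ 9.2051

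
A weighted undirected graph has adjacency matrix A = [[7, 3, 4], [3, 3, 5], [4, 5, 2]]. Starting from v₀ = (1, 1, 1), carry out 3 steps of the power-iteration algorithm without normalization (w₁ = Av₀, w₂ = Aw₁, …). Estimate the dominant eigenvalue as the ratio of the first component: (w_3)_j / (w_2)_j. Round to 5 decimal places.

λ ≈ 12.26857

w1 = Av₀ = (7·1 + 3·1 + 4·1; 3·1 + 3·1 + 5·1; 4·1 + 5·1 + 2·1) = (14, 11, 11)
w2 = Aw1 = (7·14 + 3·11 + 4·11; 3·14 + 3·11 + 5·11; 4·14 + 5·11 + 2·11) = (175, 130, 133)
w3 = Aw2 = (2147, 1580, 1616)
Ratio at component: 2147 / 175 = 12.26857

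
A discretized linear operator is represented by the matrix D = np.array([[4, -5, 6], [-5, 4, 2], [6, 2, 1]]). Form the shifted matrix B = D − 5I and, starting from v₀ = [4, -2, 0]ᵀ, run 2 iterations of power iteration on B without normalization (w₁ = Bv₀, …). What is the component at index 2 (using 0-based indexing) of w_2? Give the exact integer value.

-80

B = D − 5I has rows (-1, -5, 6); (-5, -1, 2); (6, 2, -4)
w1 = Bv₀ = ((-1)·4 + (-5)·(-2) + 6·0; (-5)·4 + (-1)·(-2) + 2·0; 6·4 + 2·(-2) + (-4)·0) = (6, -18, 20)
w2 = Bw1 = ((-1)·6 + (-5)·(-18) + 6·20; (-5)·6 + (-1)·(-18) + 2·20; 6·6 + 2·(-18) + (-4)·20) = (204, 28, -80)
Requested component of w2: -80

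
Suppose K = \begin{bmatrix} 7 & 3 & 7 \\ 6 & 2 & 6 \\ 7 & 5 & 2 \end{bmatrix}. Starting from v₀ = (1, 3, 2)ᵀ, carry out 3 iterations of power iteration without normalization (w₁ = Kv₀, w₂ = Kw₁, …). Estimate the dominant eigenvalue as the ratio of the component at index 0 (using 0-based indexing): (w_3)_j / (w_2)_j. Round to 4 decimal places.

w1 = Kv₀ = (7·1 + 3·3 + 7·2; 6·1 + 2·3 + 6·2; 7·1 + 5·3 + 2·2) = (30, 24, 26)
w2 = Kw1 = (7·30 + 3·24 + 7·26; 6·30 + 2·24 + 6·26; 7·30 + 5·24 + 2·26) = (464, 384, 382)
w3 = Kw2 = (7074, 5844, 5932)
Ratio at component: 7074 / 464 = 15.2457

15.2457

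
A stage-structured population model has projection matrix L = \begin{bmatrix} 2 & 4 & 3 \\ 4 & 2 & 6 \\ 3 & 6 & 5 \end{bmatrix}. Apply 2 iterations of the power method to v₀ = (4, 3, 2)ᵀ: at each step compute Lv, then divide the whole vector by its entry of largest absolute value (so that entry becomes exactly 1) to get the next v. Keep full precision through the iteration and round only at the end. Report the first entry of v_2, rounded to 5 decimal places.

Lv0 = (26.000000, 34.000000, 40.000000); divide by 40.000000 → v1 = (0.650000, 0.850000, 1.000000)
Lv1 = (7.700000, 10.300000, 12.050000); divide by 12.050000 → v2 = (0.639004, 0.854772, 1.000000)
Requested entry of v2: 308/482 = 0.63900

0.63900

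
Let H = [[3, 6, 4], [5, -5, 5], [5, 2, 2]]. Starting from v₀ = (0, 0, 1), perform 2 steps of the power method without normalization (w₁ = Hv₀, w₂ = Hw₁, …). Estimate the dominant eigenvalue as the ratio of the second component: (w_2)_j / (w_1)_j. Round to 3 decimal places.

w1 = Hv₀ = (3·0 + 6·0 + 4·1; 5·0 + (-5)·0 + 5·1; 5·0 + 2·0 + 2·1) = (4, 5, 2)
w2 = Hw1 = (3·4 + 6·5 + 4·2; 5·4 + (-5)·5 + 5·2; 5·4 + 2·5 + 2·2) = (50, 5, 34)
Ratio at component: 5 / 5 = 1.000

1.000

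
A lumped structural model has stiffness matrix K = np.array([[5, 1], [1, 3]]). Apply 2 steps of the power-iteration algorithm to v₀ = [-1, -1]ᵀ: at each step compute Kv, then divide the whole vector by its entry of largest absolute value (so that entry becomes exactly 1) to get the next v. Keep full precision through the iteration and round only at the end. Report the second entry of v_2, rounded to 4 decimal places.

0.5294

Kv0 = (-6.00000, -4.00000); divide by -6.00000 → v1 = (1.00000, 0.66667)
Kv1 = (5.66667, 3.00000); divide by 5.66667 → v2 = (1.00000, 0.52941)
Requested entry of v2: -18/-34 = 0.5294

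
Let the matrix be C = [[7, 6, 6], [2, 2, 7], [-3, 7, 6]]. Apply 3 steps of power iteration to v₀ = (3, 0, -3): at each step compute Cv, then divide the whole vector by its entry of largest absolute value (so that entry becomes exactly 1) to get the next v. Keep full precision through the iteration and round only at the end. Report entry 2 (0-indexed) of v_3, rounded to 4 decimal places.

Cv0 = (3.00000, -15.00000, -27.00000); divide by -27.00000 → v1 = (-0.11111, 0.55556, 1.00000)
Cv1 = (8.55556, 7.88889, 10.22222); divide by 10.22222 → v2 = (0.83696, 0.77174, 1.00000)
Cv2 = (16.48913, 10.21739, 8.89130); divide by 16.48913 → v3 = (1.00000, 0.61964, 0.53922)
Requested entry of v3: -2454/-4551 = 0.5392

0.5392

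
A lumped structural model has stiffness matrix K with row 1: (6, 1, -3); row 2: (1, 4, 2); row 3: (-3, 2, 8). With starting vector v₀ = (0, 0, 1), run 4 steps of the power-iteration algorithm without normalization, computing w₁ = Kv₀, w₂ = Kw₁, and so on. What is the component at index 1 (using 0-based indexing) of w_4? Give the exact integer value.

w1 = Kv₀ = (-3, 2, 8)
w2 = Kw1 = (-40, 21, 77)
w3 = Kw2 = (-450, 198, 778)
w4 = Kw3 = (-4836, 1898, 7970)
The requested component of w4 is 1898.

1898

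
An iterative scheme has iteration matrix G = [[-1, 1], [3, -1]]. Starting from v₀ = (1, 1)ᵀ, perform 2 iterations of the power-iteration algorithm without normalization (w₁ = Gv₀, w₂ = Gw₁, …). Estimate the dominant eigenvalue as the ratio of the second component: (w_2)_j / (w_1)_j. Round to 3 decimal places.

w1 = Gv₀ = (0, 2)
w2 = Gw1 = (2, -2)
Ratio at component: -2 / 2 = -1.000

λ ≈ -1.000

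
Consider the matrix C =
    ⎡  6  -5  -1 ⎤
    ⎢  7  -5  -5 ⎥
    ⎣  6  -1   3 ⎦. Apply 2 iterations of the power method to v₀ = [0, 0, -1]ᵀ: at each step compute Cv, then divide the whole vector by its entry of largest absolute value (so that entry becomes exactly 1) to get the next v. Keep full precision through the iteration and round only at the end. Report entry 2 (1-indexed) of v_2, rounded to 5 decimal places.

Cv0 = (1.000000, 5.000000, -3.000000); divide by 5.000000 → v1 = (0.200000, 1.000000, -0.600000)
Cv1 = (-3.200000, -0.600000, -1.600000); divide by -3.200000 → v2 = (1.000000, 0.187500, 0.500000)
Requested entry of v2: -3/-16 = 0.18750

0.18750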